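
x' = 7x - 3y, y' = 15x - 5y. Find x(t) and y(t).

x(t) = -K_1e^(t)cos(3t) - K_2e^(t)sin(3t), y(t) = -K_1e^(t)sin(3t) - 2K_1e^(t)cos(3t) - 2K_2e^(t)sin(3t) + K_2e^(t)cos(3t)

Coefficient matrix A = [[7, -3], [15, -5]].
Characteristic polynomial det(A - λI) = λ^2 - 2λ + 10 = 0.
Eigenvalues λ = 1 ± 3i (complex conjugate pair).
For λ=1+3i: an eigenvector is (-1,-2) - i(0,-1) = (-1, -2 + i).
A real fundamental pair from Re and Im of e^((1+3i)t)v: X_1 = e^(t)(cos(3t)·(-1,-2) + sin(3t)·(0,-1)), X_2 = e^(t)(sin(3t)·(-1,-2) - cos(3t)·(0,-1)).
General solution: K_1X_1 + K_2X_2.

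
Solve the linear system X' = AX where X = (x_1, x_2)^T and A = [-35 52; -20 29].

x_1(t) = -3K_1e^(-3t)sin(4t) + 2K_1e^(-3t)cos(4t) + 2K_2e^(-3t)sin(4t) + 3K_2e^(-3t)cos(4t), x_2(t) = -2K_1e^(-3t)sin(4t) + K_1e^(-3t)cos(4t) + K_2e^(-3t)sin(4t) + 2K_2e^(-3t)cos(4t)

Coefficient matrix A = [[-35, 52], [-20, 29]].
Characteristic polynomial det(A - λI) = λ^2 + 6λ + 25 = 0.
Eigenvalues λ = -3 ± 4i (complex conjugate pair).
For λ=-3+4i: an eigenvector is (2,1) - i(-3,-2) = (2 + 3i, 1 + 2i).
A real fundamental pair from Re and Im of e^((-3+4i)t)v: X_1 = e^(-3t)(cos(4t)·(2,1) + sin(4t)·(-3,-2)), X_2 = e^(-3t)(sin(4t)·(2,1) - cos(4t)·(-3,-2)).
General solution: K_1X_1 + K_2X_2.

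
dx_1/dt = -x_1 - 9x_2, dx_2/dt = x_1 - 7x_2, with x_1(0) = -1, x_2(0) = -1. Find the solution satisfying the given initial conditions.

Coefficient matrix A = [[-1, -9], [1, -7]].
Characteristic polynomial det(A - λI) = λ^2 + 8λ + 16 = 0.
Single eigenvalue λ = -4 with algebraic multiplicity 2.
Eigenvector v = (3,1); generalized eigenvector w with (A-λI)w=v is (1,0).
General solution: e^(-4t)[C_1·v + C_2·(t·v + w)].
Applying x_1(0)=-1, x_2(0)=-1 gives C_1=-1, C_2=2.

x_1(t) = 6te^(-4t) - e^(-4t), x_2(t) = 2te^(-4t) - e^(-4t)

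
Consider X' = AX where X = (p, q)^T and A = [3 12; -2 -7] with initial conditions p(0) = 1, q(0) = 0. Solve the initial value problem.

Coefficient matrix A = [[3, 12], [-2, -7]].
Characteristic polynomial det(A - λI) = λ^2 + 4λ + 3 = 0.
Eigenvalues λ = -1, -3.
For λ=-1: (A-λI) row 1 is [4, 12], so an eigenvector is (-3, 1).
For λ=-3: (A-λI) row 1 is [6, 12], so an eigenvector is (2, -1).
General solution: K_1e^(-t)(-3,1) + K_2e^(-3t)(2,-1).
Applying p(0)=1, q(0)=0 gives K_1=-1, K_2=-1.

p(t) = 3e^(-t) - 2e^(-3t), q(t) = -e^(-t) + e^(-3t)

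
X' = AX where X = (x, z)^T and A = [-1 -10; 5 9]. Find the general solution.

x(t) = -C_1e^(4t)sin(5t) - C_1e^(4t)cos(5t) - C_2e^(4t)sin(5t) + C_2e^(4t)cos(5t), z(t) = C_1e^(4t)cos(5t) + C_2e^(4t)sin(5t)

Coefficient matrix A = [[-1, -10], [5, 9]].
Characteristic polynomial det(A - λI) = λ^2 - 8λ + 41 = 0.
Eigenvalues λ = 4 ± 5i (complex conjugate pair).
For λ=4+5i: an eigenvector is (-1,1) - i(-1,0) = (-1 + i, 1).
A real fundamental pair from Re and Im of e^((4+5i)t)v: X_1 = e^(4t)(cos(5t)·(-1,1) + sin(5t)·(-1,0)), X_2 = e^(4t)(sin(5t)·(-1,1) - cos(5t)·(-1,0)).
General solution: C_1X_1 + C_2X_2.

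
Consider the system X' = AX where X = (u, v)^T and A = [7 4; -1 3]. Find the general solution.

Coefficient matrix A = [[7, 4], [-1, 3]].
Characteristic polynomial det(A - λI) = λ^2 - 10λ + 25 = 0.
Single eigenvalue λ = 5 with algebraic multiplicity 2.
Eigenvector v = (-2,1); generalized eigenvector w with (A-λI)w=v is (3,-2).
General solution: e^(5t)[K_1·v + K_2·(t·v + w)].

u(t) = -2K_1e^(5t) - 2K_2te^(5t) + 3K_2e^(5t), v(t) = K_1e^(5t) + K_2te^(5t) - 2K_2e^(5t)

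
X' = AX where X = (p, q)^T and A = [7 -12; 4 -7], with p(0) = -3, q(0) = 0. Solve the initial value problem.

p(t) = -12e^(t) + 9e^(-t), q(t) = -6e^(t) + 6e^(-t)

Coefficient matrix A = [[7, -12], [4, -7]].
Characteristic polynomial det(A - λI) = λ^2 - 1 = 0.
Eigenvalues λ = 1, -1.
For λ=1: (A-λI) row 1 is [6, -12], so an eigenvector is (-2, -1).
For λ=-1: (A-λI) row 1 is [8, -12], so an eigenvector is (3, 2).
General solution: C_1e^(t)(-2,-1) + C_2e^(-t)(3,2).
Applying p(0)=-3, q(0)=0 gives C_1=6, C_2=3.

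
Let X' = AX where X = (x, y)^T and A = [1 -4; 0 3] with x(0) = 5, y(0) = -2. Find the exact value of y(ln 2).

-16

A = [[1,-4],[0,3]]; eigenvalues λ = 3, 1.
Eigenvectors: (2,-1) for λ=3, (-1,0) for λ=1.
From the initial condition, c_1 = 2, c_2 = -1.
y(ln 2) = (2)(2^3)(-1) + (-1)(2^1)(0) = -16.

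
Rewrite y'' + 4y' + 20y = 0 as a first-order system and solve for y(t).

y(t) = K_1e^(-2t)cos(4t) + K_2e^(-2t)sin(4t)

Let x_1 = y, x_2 = y'. Then x_1' = x_2 and x_2' = -20x_1 - 4x_2.
A = [[0,1],[-20,-4]]; det(A-λI) = λ^2 + 4λ + 20.
Eigenvalues λ = -2 ± 4i.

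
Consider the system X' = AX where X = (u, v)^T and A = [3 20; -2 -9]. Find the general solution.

Coefficient matrix A = [[3, 20], [-2, -9]].
Characteristic polynomial det(A - λI) = λ^2 + 6λ + 13 = 0.
Eigenvalues λ = -3 ± 2i (complex conjugate pair).
For λ=-3+2i: an eigenvector is (-3,1) - i(1,0) = (-3 - i, 1).
A real fundamental pair from Re and Im of e^((-3+2i)t)v: X_1 = e^(-3t)(cos(2t)·(-3,1) + sin(2t)·(1,0)), X_2 = e^(-3t)(sin(2t)·(-3,1) - cos(2t)·(1,0)).
General solution: K_1X_1 + K_2X_2.

u(t) = K_1e^(-3t)sin(2t) - 3K_1e^(-3t)cos(2t) - 3K_2e^(-3t)sin(2t) - K_2e^(-3t)cos(2t), v(t) = K_1e^(-3t)cos(2t) + K_2e^(-3t)sin(2t)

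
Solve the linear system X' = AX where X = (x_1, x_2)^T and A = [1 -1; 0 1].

Coefficient matrix A = [[1, -1], [0, 1]].
Characteristic polynomial det(A - λI) = λ^2 - 2λ + 1 = 0.
Single eigenvalue λ = 1 with algebraic multiplicity 2.
Eigenvector v = (-1,0); generalized eigenvector w with (A-λI)w=v is (1,1).
General solution: e^(t)[C_1·v + C_2·(t·v + w)].

x_1(t) = -C_1e^(t) - C_2te^(t) + C_2e^(t), x_2(t) = C_2e^(t)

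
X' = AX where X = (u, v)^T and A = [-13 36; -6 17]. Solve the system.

Coefficient matrix A = [[-13, 36], [-6, 17]].
Characteristic polynomial det(A - λI) = λ^2 - 4λ - 5 = 0.
Eigenvalues λ = 5, -1.
For λ=5: (A-λI) row 1 is [-18, 36], so an eigenvector is (2, 1).
For λ=-1: (A-λI) row 1 is [-12, 36], so an eigenvector is (-3, -1).
General solution: C_1e^(5t)(2,1) + C_2e^(-t)(-3,-1).

u(t) = 2C_1e^(5t) - 3C_2e^(-t), v(t) = C_1e^(5t) - C_2e^(-t)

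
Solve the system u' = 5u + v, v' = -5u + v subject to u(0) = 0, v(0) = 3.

Coefficient matrix A = [[5, 1], [-5, 1]].
Characteristic polynomial det(A - λI) = λ^2 - 6λ + 10 = 0.
Eigenvalues λ = 3 ± i (complex conjugate pair).
For λ=3+i: an eigenvector is (-1,2) - i(0,1) = (-1, 2 - i).
A real fundamental pair from Re and Im of e^((3+i)t)v: X_1 = e^(3t)(cos(t)·(-1,2) + sin(t)·(0,1)), X_2 = e^(3t)(sin(t)·(-1,2) - cos(t)·(0,1)).
General solution: C_1X_1 + C_2X_2.
Applying u(0)=0, v(0)=3 gives C_1=0, C_2=-3.

u(t) = 3e^(3t)sin(t), v(t) = -6e^(3t)sin(t) + 3e^(3t)cos(t)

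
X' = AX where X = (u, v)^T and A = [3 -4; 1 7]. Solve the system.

u(t) = 2K_1e^(5t) + 2K_2te^(5t) - K_2e^(5t), v(t) = -K_1e^(5t) - K_2te^(5t)

Coefficient matrix A = [[3, -4], [1, 7]].
Characteristic polynomial det(A - λI) = λ^2 - 10λ + 25 = 0.
Single eigenvalue λ = 5 with algebraic multiplicity 2.
Eigenvector v = (2,-1); generalized eigenvector w with (A-λI)w=v is (-1,0).
General solution: e^(5t)[K_1·v + K_2·(t·v + w)].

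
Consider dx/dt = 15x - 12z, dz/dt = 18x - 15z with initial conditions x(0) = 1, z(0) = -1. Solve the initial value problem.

Coefficient matrix A = [[15, -12], [18, -15]].
Characteristic polynomial det(A - λI) = λ^2 - 9 = 0.
Eigenvalues λ = 3, -3.
For λ=3: (A-λI) row 1 is [12, -12], so an eigenvector is (-1, -1).
For λ=-3: (A-λI) row 1 is [18, -12], so an eigenvector is (-2, -3).
General solution: c_1e^(3t)(-1,-1) + c_2e^(-3t)(-2,-3).
Applying x(0)=1, z(0)=-1 gives c_1=-5, c_2=2.

x(t) = 5e^(3t) - 4e^(-3t), z(t) = 5e^(3t) - 6e^(-3t)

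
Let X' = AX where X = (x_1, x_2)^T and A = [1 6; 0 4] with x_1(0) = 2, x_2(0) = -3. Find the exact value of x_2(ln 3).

-243

A = [[1,6],[0,4]]; eigenvalues λ = 1, 4.
Eigenvectors: (1,0) for λ=1, (2,1) for λ=4.
From the initial condition, c_1 = 8, c_2 = -3.
x_2(ln 3) = (8)(3^1)(0) + (-3)(3^4)(1) = -243.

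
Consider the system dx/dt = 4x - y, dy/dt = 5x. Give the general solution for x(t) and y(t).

x(t) = c_1e^(2t)cos(t) + c_2e^(2t)sin(t), y(t) = c_1e^(2t)sin(t) + 2c_1e^(2t)cos(t) + 2c_2e^(2t)sin(t) - c_2e^(2t)cos(t)

Coefficient matrix A = [[4, -1], [5, 0]].
Characteristic polynomial det(A - λI) = λ^2 - 4λ + 5 = 0.
Eigenvalues λ = 2 ± i (complex conjugate pair).
For λ=2+i: an eigenvector is (1,2) - i(0,1) = (1, 2 - i).
A real fundamental pair from Re and Im of e^((2+i)t)v: X_1 = e^(2t)(cos(t)·(1,2) + sin(t)·(0,1)), X_2 = e^(2t)(sin(t)·(1,2) - cos(t)·(0,1)).
General solution: c_1X_1 + c_2X_2.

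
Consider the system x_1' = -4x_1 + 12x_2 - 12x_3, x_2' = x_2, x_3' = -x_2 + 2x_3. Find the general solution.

Coefficient matrix A = [[-4, 12, -12], [0, 1, 0], [0, -1, 2]].
det(A - λI) = 0 gives eigenvalues λ = 1, -4, 2.
For λ=1: eigenvector (0,1,1).
For λ=-4: eigenvector (1,0,0).
For λ=2: eigenvector (-2,0,1).
General solution: C_1e^(t)(0,1,1) + C_2e^(-4t)(1,0,0) + C_3e^(2t)(-2,0,1).

x_1(t) = C_2e^(-4t) - 2C_3e^(2t), x_2(t) = C_1e^(t), x_3(t) = C_1e^(t) + C_3e^(2t)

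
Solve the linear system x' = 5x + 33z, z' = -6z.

Coefficient matrix A = [[5, 33], [0, -6]].
Characteristic polynomial det(A - λI) = λ^2 + λ - 30 = 0.
Eigenvalues λ = -6, 5.
For λ=-6: (A-λI) row 1 is [11, 33], so an eigenvector is (3, -1).
For λ=5: (A-λI) row 1 is [0, 33], so an eigenvector is (1, 0).
General solution: C_1e^(-6t)(3,-1) + C_2e^(5t)(1,0).

x(t) = 3C_1e^(-6t) + C_2e^(5t), z(t) = -C_1e^(-6t)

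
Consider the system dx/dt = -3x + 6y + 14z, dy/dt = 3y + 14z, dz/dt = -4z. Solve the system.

x(t) = -2C_1e^(-4t) + C_2e^(3t) + C_3e^(-3t), y(t) = -2C_1e^(-4t) + C_2e^(3t), z(t) = C_1e^(-4t)

Coefficient matrix A = [[-3, 6, 14], [0, 3, 14], [0, 0, -4]].
det(A - λI) = 0 gives eigenvalues λ = -4, 3, -3.
For λ=-4: eigenvector (-2,-2,1).
For λ=3: eigenvector (1,1,0).
For λ=-3: eigenvector (1,0,0).
General solution: C_1e^(-4t)(-2,-2,1) + C_2e^(3t)(1,1,0) + C_3e^(-3t)(1,0,0).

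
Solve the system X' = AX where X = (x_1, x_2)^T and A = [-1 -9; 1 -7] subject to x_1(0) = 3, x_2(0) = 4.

x_1(t) = -27te^(-4t) + 3e^(-4t), x_2(t) = -9te^(-4t) + 4e^(-4t)

Coefficient matrix A = [[-1, -9], [1, -7]].
Characteristic polynomial det(A - λI) = λ^2 + 8λ + 16 = 0.
Single eigenvalue λ = -4 with algebraic multiplicity 2.
Eigenvector v = (-3,-1); generalized eigenvector w with (A-λI)w=v is (2,1).
General solution: e^(-4t)[c_1·v + c_2·(t·v + w)].
Applying x_1(0)=3, x_2(0)=4 gives c_1=5, c_2=9.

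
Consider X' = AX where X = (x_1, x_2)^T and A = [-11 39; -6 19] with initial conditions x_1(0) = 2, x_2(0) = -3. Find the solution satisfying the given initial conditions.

Coefficient matrix A = [[-11, 39], [-6, 19]].
Characteristic polynomial det(A - λI) = λ^2 - 8λ + 25 = 0.
Eigenvalues λ = 4 ± 3i (complex conjugate pair).
For λ=4+3i: an eigenvector is (-2,-1) - i(-3,-1) = (-2 + 3i, -1 + i).
A real fundamental pair from Re and Im of e^((4+3i)t)v: X_1 = e^(4t)(cos(3t)·(-2,-1) + sin(3t)·(-3,-1)), X_2 = e^(4t)(sin(3t)·(-2,-1) - cos(3t)·(-3,-1)).
General solution: c_1X_1 + c_2X_2.
Applying x_1(0)=2, x_2(0)=-3 gives c_1=11, c_2=8.

x_1(t) = -49e^(4t)sin(3t) + 2e^(4t)cos(3t), x_2(t) = -19e^(4t)sin(3t) - 3e^(4t)cos(3t)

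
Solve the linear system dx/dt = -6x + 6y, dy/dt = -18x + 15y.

x(t) = C_1e^(6t) - 2C_2e^(3t), y(t) = 2C_1e^(6t) - 3C_2e^(3t)

Coefficient matrix A = [[-6, 6], [-18, 15]].
Characteristic polynomial det(A - λI) = λ^2 - 9λ + 18 = 0.
Eigenvalues λ = 6, 3.
For λ=6: (A-λI) row 1 is [-12, 6], so an eigenvector is (1, 2).
For λ=3: (A-λI) row 1 is [-9, 6], so an eigenvector is (-2, -3).
General solution: C_1e^(6t)(1,2) + C_2e^(3t)(-2,-3).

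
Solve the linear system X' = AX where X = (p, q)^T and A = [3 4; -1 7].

Coefficient matrix A = [[3, 4], [-1, 7]].
Characteristic polynomial det(A - λI) = λ^2 - 10λ + 25 = 0.
Single eigenvalue λ = 5 with algebraic multiplicity 2.
Eigenvector v = (-2,-1); generalized eigenvector w with (A-λI)w=v is (-1,-1).
General solution: e^(5t)[c_1·v + c_2·(t·v + w)].

p(t) = -2c_1e^(5t) - 2c_2te^(5t) - c_2e^(5t), q(t) = -c_1e^(5t) - c_2te^(5t) - c_2e^(5t)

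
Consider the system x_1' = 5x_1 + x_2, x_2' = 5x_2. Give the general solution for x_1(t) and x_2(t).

x_1(t) = -c_1e^(5t) - c_2te^(5t) + 2c_2e^(5t), x_2(t) = -c_2e^(5t)

Coefficient matrix A = [[5, 1], [0, 5]].
Characteristic polynomial det(A - λI) = λ^2 - 10λ + 25 = 0.
Single eigenvalue λ = 5 with algebraic multiplicity 2.
Eigenvector v = (-1,0); generalized eigenvector w with (A-λI)w=v is (2,-1).
General solution: e^(5t)[c_1·v + c_2·(t·v + w)].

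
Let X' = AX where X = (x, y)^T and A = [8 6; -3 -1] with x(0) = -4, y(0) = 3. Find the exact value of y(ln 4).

A = [[8,6],[-3,-1]]; eigenvalues λ = 2, 5.
Eigenvectors: (-1,1) for λ=2, (-2,1) for λ=5.
From the initial condition, c_1 = 2, c_2 = 1.
y(ln 4) = (2)(4^2)(1) + (1)(4^5)(1) = 1056.

1056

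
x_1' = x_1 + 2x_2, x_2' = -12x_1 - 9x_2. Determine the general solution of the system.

x_1(t) = -K_1e^(-5t) - K_2e^(-3t), x_2(t) = 3K_1e^(-5t) + 2K_2e^(-3t)

Coefficient matrix A = [[1, 2], [-12, -9]].
Characteristic polynomial det(A - λI) = λ^2 + 8λ + 15 = 0.
Eigenvalues λ = -5, -3.
For λ=-5: (A-λI) row 1 is [6, 2], so an eigenvector is (-1, 3).
For λ=-3: (A-λI) row 1 is [4, 2], so an eigenvector is (-1, 2).
General solution: K_1e^(-5t)(-1,3) + K_2e^(-3t)(-1,2).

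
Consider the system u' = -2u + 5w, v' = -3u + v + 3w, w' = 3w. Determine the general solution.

Coefficient matrix A = [[-2, 0, 5], [-3, 1, 3], [0, 0, 3]].
det(A - λI) = 0 gives eigenvalues λ = 3, -2, 1.
For λ=3: eigenvector (1,0,1).
For λ=-2: eigenvector (-1,-1,0).
For λ=1: eigenvector (0,1,0).
General solution: c_1e^(3t)(1,0,1) + c_2e^(-2t)(-1,-1,0) + c_3e^(t)(0,1,0).

u(t) = c_1e^(3t) - c_2e^(-2t), v(t) = -c_2e^(-2t) + c_3e^(t), w(t) = c_1e^(3t)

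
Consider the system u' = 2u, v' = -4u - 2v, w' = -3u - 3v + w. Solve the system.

u(t) = K_1e^(2t), v(t) = -K_1e^(2t) + K_3e^(-2t), w(t) = -K_2e^(t) + K_3e^(-2t)

Coefficient matrix A = [[2, 0, 0], [-4, -2, 0], [-3, -3, 1]].
det(A - λI) = 0 gives eigenvalues λ = 2, 1, -2.
For λ=2: eigenvector (1,-1,0).
For λ=1: eigenvector (0,0,-1).
For λ=-2: eigenvector (0,1,1).
General solution: K_1e^(2t)(1,-1,0) + K_2e^(t)(0,0,-1) + K_3e^(-2t)(0,1,1).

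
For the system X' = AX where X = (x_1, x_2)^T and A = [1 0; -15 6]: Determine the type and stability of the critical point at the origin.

unstable node

A = [[1,0],[-15,6]]; det(A-λI) = λ^2 - 7λ + 6.
λ = 1, 6: both positive.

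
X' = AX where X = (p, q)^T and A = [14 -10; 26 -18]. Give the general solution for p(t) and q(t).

Coefficient matrix A = [[14, -10], [26, -18]].
Characteristic polynomial det(A - λI) = λ^2 + 4λ + 8 = 0.
Eigenvalues λ = -2 ± 2i (complex conjugate pair).
For λ=-2+2i: an eigenvector is (-2,-3) - i(-1,-2) = (-2 + i, -3 + 2i).
A real fundamental pair from Re and Im of e^((-2+2i)t)v: X_1 = e^(-2t)(cos(2t)·(-2,-3) + sin(2t)·(-1,-2)), X_2 = e^(-2t)(sin(2t)·(-2,-3) - cos(2t)·(-1,-2)).
General solution: c_1X_1 + c_2X_2.

p(t) = -c_1e^(-2t)sin(2t) - 2c_1e^(-2t)cos(2t) - 2c_2e^(-2t)sin(2t) + c_2e^(-2t)cos(2t), q(t) = -2c_1e^(-2t)sin(2t) - 3c_1e^(-2t)cos(2t) - 3c_2e^(-2t)sin(2t) + 2c_2e^(-2t)cos(2t)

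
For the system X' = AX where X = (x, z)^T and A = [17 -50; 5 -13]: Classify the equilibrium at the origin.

unstable spiral

A = [[17,-50],[5,-13]]; det(A-λI) = λ^2 - 4λ + 29.
λ = 2 ± 5i: positive real part.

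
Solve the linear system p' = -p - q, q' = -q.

p(t) = -C_1e^(-t) - C_2te^(-t) + 3C_2e^(-t), q(t) = C_2e^(-t)

Coefficient matrix A = [[-1, -1], [0, -1]].
Characteristic polynomial det(A - λI) = λ^2 + 2λ + 1 = 0.
Single eigenvalue λ = -1 with algebraic multiplicity 2.
Eigenvector v = (-1,0); generalized eigenvector w with (A-λI)w=v is (3,1).
General solution: e^(-t)[C_1·v + C_2·(t·v + w)].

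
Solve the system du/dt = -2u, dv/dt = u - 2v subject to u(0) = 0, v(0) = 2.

u(t) = 0, v(t) = 2e^(-2t)

Coefficient matrix A = [[-2, 0], [1, -2]].
Characteristic polynomial det(A - λI) = λ^2 + 4λ + 4 = 0.
Single eigenvalue λ = -2 with algebraic multiplicity 2.
Eigenvector v = (0,-1); generalized eigenvector w with (A-λI)w=v is (-1,3).
General solution: e^(-2t)[K_1·v + K_2·(t·v + w)].
Applying u(0)=0, v(0)=2 gives K_1=-2, K_2=0.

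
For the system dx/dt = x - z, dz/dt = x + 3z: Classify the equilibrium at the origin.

A = [[1,-1],[1,3]]; det(A-λI) = λ^2 - 4λ + 4.
repeated λ = 2 with a single eigenvector.

unstable improper node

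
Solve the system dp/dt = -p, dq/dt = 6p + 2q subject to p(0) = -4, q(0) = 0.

Coefficient matrix A = [[-1, 0], [6, 2]].
Characteristic polynomial det(A - λI) = λ^2 - λ - 2 = 0.
Eigenvalues λ = 2, -1.
For λ=2: (A-λI) row 1 is [-3, 0], so an eigenvector is (0, 1).
For λ=-1: (A-λI) row 2 is [6, 3], so an eigenvector is (-1, 2).
General solution: C_1e^(2t)(0,1) + C_2e^(-t)(-1,2).
Applying p(0)=-4, q(0)=0 gives C_1=-8, C_2=4.

p(t) = -4e^(-t), q(t) = -8e^(2t) + 8e^(-t)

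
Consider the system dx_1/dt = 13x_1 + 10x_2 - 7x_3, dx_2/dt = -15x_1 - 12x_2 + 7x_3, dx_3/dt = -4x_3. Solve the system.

Coefficient matrix A = [[13, 10, -7], [-15, -12, 7], [0, 0, -4]].
det(A - λI) = 0 gives eigenvalues λ = 3, -2, -4.
For λ=3: eigenvector (1,-1,0).
For λ=-2: eigenvector (-2,3,0).
For λ=-4: eigenvector (1,-1,1).
General solution: C_1e^(3t)(1,-1,0) + C_2e^(-2t)(-2,3,0) + C_3e^(-4t)(1,-1,1).

x_1(t) = C_1e^(3t) - 2C_2e^(-2t) + C_3e^(-4t), x_2(t) = -C_1e^(3t) + 3C_2e^(-2t) - C_3e^(-4t), x_3(t) = C_3e^(-4t)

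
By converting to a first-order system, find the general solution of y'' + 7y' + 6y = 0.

y(t) = K_1e^(-6t) + K_2e^(-t)

Let x_1 = y, x_2 = y'. Then x_1' = x_2 and x_2' = -6x_1 - 7x_2.
A = [[0,1],[-6,-7]]; det(A-λI) = λ^2 + 7λ + 6.
Eigenvalues λ = -6, -1 with eigenvectors (1,-6), (1,-1).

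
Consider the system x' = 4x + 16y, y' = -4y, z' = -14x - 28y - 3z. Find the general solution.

Coefficient matrix A = [[4, 16, 0], [0, -4, 0], [-14, -28, -3]].
det(A - λI) = 0 gives eigenvalues λ = 4, -3, -4.
For λ=4: eigenvector (1,0,-2).
For λ=-3: eigenvector (0,0,1).
For λ=-4: eigenvector (-2,1,0).
General solution: C_1e^(4t)(1,0,-2) + C_2e^(-3t)(0,0,1) + C_3e^(-4t)(-2,1,0).

x(t) = C_1e^(4t) - 2C_3e^(-4t), y(t) = C_3e^(-4t), z(t) = -2C_1e^(4t) + C_2e^(-3t)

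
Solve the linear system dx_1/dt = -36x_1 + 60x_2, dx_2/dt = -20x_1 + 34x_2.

Coefficient matrix A = [[-36, 60], [-20, 34]].
Characteristic polynomial det(A - λI) = λ^2 + 2λ - 24 = 0.
Eigenvalues λ = 4, -6.
For λ=4: (A-λI) row 1 is [-40, 60], so an eigenvector is (3, 2).
For λ=-6: (A-λI) row 1 is [-30, 60], so an eigenvector is (2, 1).
General solution: C_1e^(4t)(3,2) + C_2e^(-6t)(2,1).

x_1(t) = 3C_1e^(4t) + 2C_2e^(-6t), x_2(t) = 2C_1e^(4t) + C_2e^(-6t)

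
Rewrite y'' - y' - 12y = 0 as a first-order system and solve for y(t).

Let x_1 = y, x_2 = y'. Then x_1' = x_2 and x_2' = 12x_1 + x_2.
A = [[0,1],[12,1]]; det(A-λI) = λ^2 - λ - 12.
Eigenvalues λ = -3, 4 with eigenvectors (1,-3), (1,4).

y(t) = c_1e^(-3t) + c_2e^(4t)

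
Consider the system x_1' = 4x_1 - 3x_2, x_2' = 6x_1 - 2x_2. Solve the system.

Coefficient matrix A = [[4, -3], [6, -2]].
Characteristic polynomial det(A - λI) = λ^2 - 2λ + 10 = 0.
Eigenvalues λ = 1 ± 3i (complex conjugate pair).
For λ=1+3i: an eigenvector is (0,-1) - i(1,1) = (0 - i, -1 - i).
A real fundamental pair from Re and Im of e^((1+3i)t)v: X_1 = e^(t)(cos(3t)·(0,-1) + sin(3t)·(1,1)), X_2 = e^(t)(sin(3t)·(0,-1) - cos(3t)·(1,1)).
General solution: K_1X_1 + K_2X_2.

x_1(t) = K_1e^(t)sin(3t) - K_2e^(t)cos(3t), x_2(t) = K_1e^(t)sin(3t) - K_1e^(t)cos(3t) - K_2e^(t)sin(3t) - K_2e^(t)cos(3t)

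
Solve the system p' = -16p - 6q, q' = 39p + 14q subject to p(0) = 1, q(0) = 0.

p(t) = -5e^(-t)sin(3t) + e^(-t)cos(3t), q(t) = 13e^(-t)sin(3t)

Coefficient matrix A = [[-16, -6], [39, 14]].
Characteristic polynomial det(A - λI) = λ^2 + 2λ + 10 = 0.
Eigenvalues λ = -1 ± 3i (complex conjugate pair).
For λ=-1+3i: an eigenvector is (-1,3) - i(-1,2) = (-1 + i, 3 - 2i).
A real fundamental pair from Re and Im of e^((-1+3i)t)v: X_1 = e^(-t)(cos(3t)·(-1,3) + sin(3t)·(-1,2)), X_2 = e^(-t)(sin(3t)·(-1,3) - cos(3t)·(-1,2)).
General solution: K_1X_1 + K_2X_2.
Applying p(0)=1, q(0)=0 gives K_1=2, K_2=3.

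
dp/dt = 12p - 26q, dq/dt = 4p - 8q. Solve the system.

Coefficient matrix A = [[12, -26], [4, -8]].
Characteristic polynomial det(A - λI) = λ^2 - 4λ + 8 = 0.
Eigenvalues λ = 2 ± 2i (complex conjugate pair).
For λ=2+2i: an eigenvector is (3,1) - i(2,1) = (3 - 2i, 1 - i).
A real fundamental pair from Re and Im of e^((2+2i)t)v: X_1 = e^(2t)(cos(2t)·(3,1) + sin(2t)·(2,1)), X_2 = e^(2t)(sin(2t)·(3,1) - cos(2t)·(2,1)).
General solution: K_1X_1 + K_2X_2.

p(t) = 2K_1e^(2t)sin(2t) + 3K_1e^(2t)cos(2t) + 3K_2e^(2t)sin(2t) - 2K_2e^(2t)cos(2t), q(t) = K_1e^(2t)sin(2t) + K_1e^(2t)cos(2t) + K_2e^(2t)sin(2t) - K_2e^(2t)cos(2t)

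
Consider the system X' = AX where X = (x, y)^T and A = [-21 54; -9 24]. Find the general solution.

Coefficient matrix A = [[-21, 54], [-9, 24]].
Characteristic polynomial det(A - λI) = λ^2 - 3λ - 18 = 0.
Eigenvalues λ = -3, 6.
For λ=-3: (A-λI) row 1 is [-18, 54], so an eigenvector is (-3, -1).
For λ=6: (A-λI) row 1 is [-27, 54], so an eigenvector is (-2, -1).
General solution: c_1e^(-3t)(-3,-1) + c_2e^(6t)(-2,-1).

x(t) = -3c_1e^(-3t) - 2c_2e^(6t), y(t) = -c_1e^(-3t) - c_2e^(6t)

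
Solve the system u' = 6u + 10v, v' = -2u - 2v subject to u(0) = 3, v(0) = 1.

u(t) = 11e^(2t)sin(2t) + 3e^(2t)cos(2t), v(t) = -5e^(2t)sin(2t) + e^(2t)cos(2t)

Coefficient matrix A = [[6, 10], [-2, -2]].
Characteristic polynomial det(A - λI) = λ^2 - 4λ + 8 = 0.
Eigenvalues λ = 2 ± 2i (complex conjugate pair).
For λ=2+2i: an eigenvector is (-2,1) - i(1,0) = (-2 - i, 1).
A real fundamental pair from Re and Im of e^((2+2i)t)v: X_1 = e^(2t)(cos(2t)·(-2,1) + sin(2t)·(1,0)), X_2 = e^(2t)(sin(2t)·(-2,1) - cos(2t)·(1,0)).
General solution: c_1X_1 + c_2X_2.
Applying u(0)=3, v(0)=1 gives c_1=1, c_2=-5.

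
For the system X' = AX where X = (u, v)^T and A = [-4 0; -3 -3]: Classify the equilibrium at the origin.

stable node

A = [[-4,0],[-3,-3]]; det(A-λI) = λ^2 + 7λ + 12.
λ = -3, -4: both negative.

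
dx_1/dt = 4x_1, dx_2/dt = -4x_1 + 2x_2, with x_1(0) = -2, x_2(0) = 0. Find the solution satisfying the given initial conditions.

Coefficient matrix A = [[4, 0], [-4, 2]].
Characteristic polynomial det(A - λI) = λ^2 - 6λ + 8 = 0.
Eigenvalues λ = 2, 4.
For λ=2: (A-λI) row 1 is [2, 0], so an eigenvector is (0, -1).
For λ=4: (A-λI) row 2 is [-4, -2], so an eigenvector is (-1, 2).
General solution: C_1e^(2t)(0,-1) + C_2e^(4t)(-1,2).
Applying x_1(0)=-2, x_2(0)=0 gives C_1=4, C_2=2.

x_1(t) = -2e^(4t), x_2(t) = 4e^(4t) - 4e^(2t)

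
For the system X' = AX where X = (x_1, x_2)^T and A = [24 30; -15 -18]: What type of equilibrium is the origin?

unstable spiral

A = [[24,30],[-15,-18]]; det(A-λI) = λ^2 - 6λ + 18.
λ = 3 ± 3i: positive real part.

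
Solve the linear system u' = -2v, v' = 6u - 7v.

Coefficient matrix A = [[0, -2], [6, -7]].
Characteristic polynomial det(A - λI) = λ^2 + 7λ + 12 = 0.
Eigenvalues λ = -4, -3.
For λ=-4: (A-λI) row 1 is [4, -2], so an eigenvector is (-1, -2).
For λ=-3: (A-λI) row 1 is [3, -2], so an eigenvector is (2, 3).
General solution: C_1e^(-4t)(-1,-2) + C_2e^(-3t)(2,3).

u(t) = -C_1e^(-4t) + 2C_2e^(-3t), v(t) = -2C_1e^(-4t) + 3C_2e^(-3t)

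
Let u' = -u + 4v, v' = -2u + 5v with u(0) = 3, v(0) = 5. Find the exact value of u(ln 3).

A = [[-1,4],[-2,5]]; eigenvalues λ = 3, 1.
Eigenvectors: (1,1) for λ=3, (2,1) for λ=1.
From the initial condition, c_1 = 7, c_2 = -2.
u(ln 3) = (7)(3^3)(1) + (-2)(3^1)(2) = 177.

177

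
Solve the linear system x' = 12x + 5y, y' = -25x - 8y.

x(t) = -c_1e^(2t)sin(5t) + c_2e^(2t)cos(5t), y(t) = 2c_1e^(2t)sin(5t) - c_1e^(2t)cos(5t) - c_2e^(2t)sin(5t) - 2c_2e^(2t)cos(5t)

Coefficient matrix A = [[12, 5], [-25, -8]].
Characteristic polynomial det(A - λI) = λ^2 - 4λ + 29 = 0.
Eigenvalues λ = 2 ± 5i (complex conjugate pair).
For λ=2+5i: an eigenvector is (0,-1) - i(-1,2) = (0 + i, -1 - 2i).
A real fundamental pair from Re and Im of e^((2+5i)t)v: X_1 = e^(2t)(cos(5t)·(0,-1) + sin(5t)·(-1,2)), X_2 = e^(2t)(sin(5t)·(0,-1) - cos(5t)·(-1,2)).
General solution: c_1X_1 + c_2X_2.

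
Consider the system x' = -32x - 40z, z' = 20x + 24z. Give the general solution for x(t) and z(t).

x(t) = -c_1e^(-4t)sin(4t) + 3c_1e^(-4t)cos(4t) + 3c_2e^(-4t)sin(4t) + c_2e^(-4t)cos(4t), z(t) = c_1e^(-4t)sin(4t) - 2c_1e^(-4t)cos(4t) - 2c_2e^(-4t)sin(4t) - c_2e^(-4t)cos(4t)

Coefficient matrix A = [[-32, -40], [20, 24]].
Characteristic polynomial det(A - λI) = λ^2 + 8λ + 32 = 0.
Eigenvalues λ = -4 ± 4i (complex conjugate pair).
For λ=-4+4i: an eigenvector is (3,-2) - i(-1,1) = (3 + i, -2 - i).
A real fundamental pair from Re and Im of e^((-4+4i)t)v: X_1 = e^(-4t)(cos(4t)·(3,-2) + sin(4t)·(-1,1)), X_2 = e^(-4t)(sin(4t)·(3,-2) - cos(4t)·(-1,1)).
General solution: c_1X_1 + c_2X_2.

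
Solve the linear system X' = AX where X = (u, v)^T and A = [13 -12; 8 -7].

Coefficient matrix A = [[13, -12], [8, -7]].
Characteristic polynomial det(A - λI) = λ^2 - 6λ + 5 = 0.
Eigenvalues λ = 5, 1.
For λ=5: (A-λI) row 1 is [8, -12], so an eigenvector is (-3, -2).
For λ=1: (A-λI) row 1 is [12, -12], so an eigenvector is (1, 1).
General solution: K_1e^(5t)(-3,-2) + K_2e^(t)(1,1).

u(t) = -3K_1e^(5t) + K_2e^(t), v(t) = -2K_1e^(5t) + K_2e^(t)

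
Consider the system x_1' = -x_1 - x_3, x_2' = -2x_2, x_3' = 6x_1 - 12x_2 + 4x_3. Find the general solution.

x_1(t) = C_1e^(-2t) + C_2e^(t) - C_3e^(2t), x_2(t) = C_1e^(-2t), x_3(t) = C_1e^(-2t) - 2C_2e^(t) + 3C_3e^(2t)

Coefficient matrix A = [[-1, 0, -1], [0, -2, 0], [6, -12, 4]].
det(A - λI) = 0 gives eigenvalues λ = -2, 1, 2.
For λ=-2: eigenvector (1,1,1).
For λ=1: eigenvector (1,0,-2).
For λ=2: eigenvector (-1,0,3).
General solution: C_1e^(-2t)(1,1,1) + C_2e^(t)(1,0,-2) + C_3e^(2t)(-1,0,3).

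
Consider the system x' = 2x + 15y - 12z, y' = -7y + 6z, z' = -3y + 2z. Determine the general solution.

x(t) = -K_1e^(-t) + K_2e^(2t) + 3K_3e^(-4t), y(t) = K_1e^(-t) - 2K_3e^(-4t), z(t) = K_1e^(-t) - K_3e^(-4t)

Coefficient matrix A = [[2, 15, -12], [0, -7, 6], [0, -3, 2]].
det(A - λI) = 0 gives eigenvalues λ = -1, 2, -4.
For λ=-1: eigenvector (-1,1,1).
For λ=2: eigenvector (1,0,0).
For λ=-4: eigenvector (3,-2,-1).
General solution: K_1e^(-t)(-1,1,1) + K_2e^(2t)(1,0,0) + K_3e^(-4t)(3,-2,-1).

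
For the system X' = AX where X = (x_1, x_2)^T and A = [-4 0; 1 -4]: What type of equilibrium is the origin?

stable improper node

A = [[-4,0],[1,-4]]; det(A-λI) = λ^2 + 8λ + 16.
repeated λ = -4 with a single eigenvector.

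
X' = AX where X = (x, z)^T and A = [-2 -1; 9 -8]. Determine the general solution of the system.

x(t) = -c_1e^(-5t) - c_2te^(-5t), z(t) = -3c_1e^(-5t) - 3c_2te^(-5t) + c_2e^(-5t)

Coefficient matrix A = [[-2, -1], [9, -8]].
Characteristic polynomial det(A - λI) = λ^2 + 10λ + 25 = 0.
Single eigenvalue λ = -5 with algebraic multiplicity 2.
Eigenvector v = (-1,-3); generalized eigenvector w with (A-λI)w=v is (0,1).
General solution: e^(-5t)[c_1·v + c_2·(t·v + w)].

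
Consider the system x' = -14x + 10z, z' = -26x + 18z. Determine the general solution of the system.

Coefficient matrix A = [[-14, 10], [-26, 18]].
Characteristic polynomial det(A - λI) = λ^2 - 4λ + 8 = 0.
Eigenvalues λ = 2 ± 2i (complex conjugate pair).
For λ=2+2i: an eigenvector is (-2,-3) - i(1,2) = (-2 - i, -3 - 2i).
A real fundamental pair from Re and Im of e^((2+2i)t)v: X_1 = e^(2t)(cos(2t)·(-2,-3) + sin(2t)·(1,2)), X_2 = e^(2t)(sin(2t)·(-2,-3) - cos(2t)·(1,2)).
General solution: c_1X_1 + c_2X_2.

x(t) = c_1e^(2t)sin(2t) - 2c_1e^(2t)cos(2t) - 2c_2e^(2t)sin(2t) - c_2e^(2t)cos(2t), z(t) = 2c_1e^(2t)sin(2t) - 3c_1e^(2t)cos(2t) - 3c_2e^(2t)sin(2t) - 2c_2e^(2t)cos(2t)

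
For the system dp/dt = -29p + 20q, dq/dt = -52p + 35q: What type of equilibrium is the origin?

unstable spiral

A = [[-29,20],[-52,35]]; det(A-λI) = λ^2 - 6λ + 25.
λ = 3 ± 4i: positive real part.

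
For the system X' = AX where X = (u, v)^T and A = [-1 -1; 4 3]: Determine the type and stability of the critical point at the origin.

A = [[-1,-1],[4,3]]; det(A-λI) = λ^2 - 2λ + 1.
repeated λ = 1 with a single eigenvector.

unstable improper node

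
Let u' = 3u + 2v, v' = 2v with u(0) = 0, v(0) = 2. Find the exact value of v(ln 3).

A = [[3,2],[0,2]]; eigenvalues λ = 2, 3.
Eigenvectors: (2,-1) for λ=2, (1,0) for λ=3.
From the initial condition, c_1 = -2, c_2 = 4.
v(ln 3) = (-2)(3^2)(-1) + (4)(3^3)(0) = 18.

18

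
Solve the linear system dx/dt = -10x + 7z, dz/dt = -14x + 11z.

Coefficient matrix A = [[-10, 7], [-14, 11]].
Characteristic polynomial det(A - λI) = λ^2 - λ - 12 = 0.
Eigenvalues λ = 4, -3.
For λ=4: (A-λI) row 1 is [-14, 7], so an eigenvector is (1, 2).
For λ=-3: (A-λI) row 1 is [-7, 7], so an eigenvector is (-1, -1).
General solution: c_1e^(4t)(1,2) + c_2e^(-3t)(-1,-1).

x(t) = c_1e^(4t) - c_2e^(-3t), z(t) = 2c_1e^(4t) - c_2e^(-3t)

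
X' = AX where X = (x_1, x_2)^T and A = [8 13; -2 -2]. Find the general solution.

Coefficient matrix A = [[8, 13], [-2, -2]].
Characteristic polynomial det(A - λI) = λ^2 - 6λ + 10 = 0.
Eigenvalues λ = 3 ± i (complex conjugate pair).
For λ=3+i: an eigenvector is (-2,1) - i(3,-1) = (-2 - 3i, 1 + i).
A real fundamental pair from Re and Im of e^((3+i)t)v: X_1 = e^(3t)(cos(t)·(-2,1) + sin(t)·(3,-1)), X_2 = e^(3t)(sin(t)·(-2,1) - cos(t)·(3,-1)).
General solution: C_1X_1 + C_2X_2.

x_1(t) = 3C_1e^(3t)sin(t) - 2C_1e^(3t)cos(t) - 2C_2e^(3t)sin(t) - 3C_2e^(3t)cos(t), x_2(t) = -C_1e^(3t)sin(t) + C_1e^(3t)cos(t) + C_2e^(3t)sin(t) + C_2e^(3t)cos(t)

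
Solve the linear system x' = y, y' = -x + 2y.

Coefficient matrix A = [[0, 1], [-1, 2]].
Characteristic polynomial det(A - λI) = λ^2 - 2λ + 1 = 0.
Single eigenvalue λ = 1 with algebraic multiplicity 2.
Eigenvector v = (1,1); generalized eigenvector w with (A-λI)w=v is (-3,-2).
General solution: e^(t)[C_1·v + C_2·(t·v + w)].

x(t) = C_1e^(t) + C_2te^(t) - 3C_2e^(t), y(t) = C_1e^(t) + C_2te^(t) - 2C_2e^(t)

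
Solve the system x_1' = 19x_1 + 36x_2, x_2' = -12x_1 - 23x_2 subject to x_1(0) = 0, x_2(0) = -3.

x_1(t) = -18e^(t) + 18e^(-5t), x_2(t) = 9e^(t) - 12e^(-5t)

Coefficient matrix A = [[19, 36], [-12, -23]].
Characteristic polynomial det(A - λI) = λ^2 + 4λ - 5 = 0.
Eigenvalues λ = -5, 1.
For λ=-5: (A-λI) row 1 is [24, 36], so an eigenvector is (3, -2).
For λ=1: (A-λI) row 1 is [18, 36], so an eigenvector is (-2, 1).
General solution: C_1e^(-5t)(3,-2) + C_2e^(t)(-2,1).
Applying x_1(0)=0, x_2(0)=-3 gives C_1=6, C_2=9.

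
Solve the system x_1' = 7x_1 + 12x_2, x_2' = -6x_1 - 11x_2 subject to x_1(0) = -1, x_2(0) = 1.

Coefficient matrix A = [[7, 12], [-6, -11]].
Characteristic polynomial det(A - λI) = λ^2 + 4λ - 5 = 0.
Eigenvalues λ = -5, 1.
For λ=-5: (A-λI) row 1 is [12, 12], so an eigenvector is (1, -1).
For λ=1: (A-λI) row 1 is [6, 12], so an eigenvector is (2, -1).
General solution: c_1e^(-5t)(1,-1) + c_2e^(t)(2,-1).
Applying x_1(0)=-1, x_2(0)=1 gives c_1=-1, c_2=0.

x_1(t) = -e^(-5t), x_2(t) = e^(-5t)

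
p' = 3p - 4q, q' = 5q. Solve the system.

Coefficient matrix A = [[3, -4], [0, 5]].
Characteristic polynomial det(A - λI) = λ^2 - 8λ + 15 = 0.
Eigenvalues λ = 3, 5.
For λ=3: (A-λI) row 1 is [0, -4], so an eigenvector is (1, 0).
For λ=5: (A-λI) row 1 is [-2, -4], so an eigenvector is (-2, 1).
General solution: K_1e^(3t)(1,0) + K_2e^(5t)(-2,1).

p(t) = K_1e^(3t) - 2K_2e^(5t), q(t) = K_2e^(5t)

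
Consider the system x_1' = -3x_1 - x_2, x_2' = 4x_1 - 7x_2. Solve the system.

x_1(t) = c_1e^(-5t) + c_2te^(-5t), x_2(t) = 2c_1e^(-5t) + 2c_2te^(-5t) - c_2e^(-5t)

Coefficient matrix A = [[-3, -1], [4, -7]].
Characteristic polynomial det(A - λI) = λ^2 + 10λ + 25 = 0.
Single eigenvalue λ = -5 with algebraic multiplicity 2.
Eigenvector v = (1,2); generalized eigenvector w with (A-λI)w=v is (0,-1).
General solution: e^(-5t)[c_1·v + c_2·(t·v + w)].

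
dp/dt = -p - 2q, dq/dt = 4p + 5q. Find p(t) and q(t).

Coefficient matrix A = [[-1, -2], [4, 5]].
Characteristic polynomial det(A - λI) = λ^2 - 4λ + 3 = 0.
Eigenvalues λ = 3, 1.
For λ=3: (A-λI) row 1 is [-4, -2], so an eigenvector is (-1, 2).
For λ=1: (A-λI) row 1 is [-2, -2], so an eigenvector is (1, -1).
General solution: C_1e^(3t)(-1,2) + C_2e^(t)(1,-1).

p(t) = -C_1e^(3t) + C_2e^(t), q(t) = 2C_1e^(3t) - C_2e^(t)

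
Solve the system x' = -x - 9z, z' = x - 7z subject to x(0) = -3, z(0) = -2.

x(t) = 9te^(-4t) - 3e^(-4t), z(t) = 3te^(-4t) - 2e^(-4t)

Coefficient matrix A = [[-1, -9], [1, -7]].
Characteristic polynomial det(A - λI) = λ^2 + 8λ + 16 = 0.
Single eigenvalue λ = -4 with algebraic multiplicity 2.
Eigenvector v = (3,1); generalized eigenvector w with (A-λI)w=v is (-2,-1).
General solution: e^(-4t)[c_1·v + c_2·(t·v + w)].
Applying x(0)=-3, z(0)=-2 gives c_1=1, c_2=3.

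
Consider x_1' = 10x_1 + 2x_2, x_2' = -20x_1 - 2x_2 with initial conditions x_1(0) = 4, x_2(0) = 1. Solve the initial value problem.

Coefficient matrix A = [[10, 2], [-20, -2]].
Characteristic polynomial det(A - λI) = λ^2 - 8λ + 20 = 0.
Eigenvalues λ = 4 ± 2i (complex conjugate pair).
For λ=4+2i: an eigenvector is (0,1) - i(1,-3) = (0 - i, 1 + 3i).
A real fundamental pair from Re and Im of e^((4+2i)t)v: X_1 = e^(4t)(cos(2t)·(0,1) + sin(2t)·(1,-3)), X_2 = e^(4t)(sin(2t)·(0,1) - cos(2t)·(1,-3)).
General solution: C_1X_1 + C_2X_2.
Applying x_1(0)=4, x_2(0)=1 gives C_1=13, C_2=-4.

x_1(t) = 13e^(4t)sin(2t) + 4e^(4t)cos(2t), x_2(t) = -43e^(4t)sin(2t) + e^(4t)cos(2t)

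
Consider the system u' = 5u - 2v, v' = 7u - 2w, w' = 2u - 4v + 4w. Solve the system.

u(t) = c_1e^(3t) + 2c_2e^(4t) + 2c_3e^(2t), v(t) = c_1e^(3t) + c_2e^(4t) + 3c_3e^(2t), w(t) = 2c_1e^(3t) + 5c_2e^(4t) + 4c_3e^(2t)

Coefficient matrix A = [[5, -2, 0], [7, 0, -2], [2, -4, 4]].
det(A - λI) = 0 gives eigenvalues λ = 3, 4, 2.
For λ=3: eigenvector (1,1,2).
For λ=4: eigenvector (2,1,5).
For λ=2: eigenvector (2,3,4).
General solution: c_1e^(3t)(1,1,2) + c_2e^(4t)(2,1,5) + c_3e^(2t)(2,3,4).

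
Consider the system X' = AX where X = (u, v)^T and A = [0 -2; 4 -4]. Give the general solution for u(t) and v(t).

u(t) = -C_1e^(-2t)sin(2t) + C_2e^(-2t)cos(2t), v(t) = -C_1e^(-2t)sin(2t) + C_1e^(-2t)cos(2t) + C_2e^(-2t)sin(2t) + C_2e^(-2t)cos(2t)

Coefficient matrix A = [[0, -2], [4, -4]].
Characteristic polynomial det(A - λI) = λ^2 + 4λ + 8 = 0.
Eigenvalues λ = -2 ± 2i (complex conjugate pair).
For λ=-2+2i: an eigenvector is (0,1) - i(-1,-1) = (0 + i, 1 + i).
A real fundamental pair from Re and Im of e^((-2+2i)t)v: X_1 = e^(-2t)(cos(2t)·(0,1) + sin(2t)·(-1,-1)), X_2 = e^(-2t)(sin(2t)·(0,1) - cos(2t)·(-1,-1)).
General solution: C_1X_1 + C_2X_2.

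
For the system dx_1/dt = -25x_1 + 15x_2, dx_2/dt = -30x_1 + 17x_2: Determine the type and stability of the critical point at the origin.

A = [[-25,15],[-30,17]]; det(A-λI) = λ^2 + 8λ + 25.
λ = -4 ± 3i: negative real part.

stable spiral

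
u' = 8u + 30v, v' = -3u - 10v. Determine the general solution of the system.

Coefficient matrix A = [[8, 30], [-3, -10]].
Characteristic polynomial det(A - λI) = λ^2 + 2λ + 10 = 0.
Eigenvalues λ = -1 ± 3i (complex conjugate pair).
For λ=-1+3i: an eigenvector is (3,-1) - i(-1,0) = (3 + i, -1).
A real fundamental pair from Re and Im of e^((-1+3i)t)v: X_1 = e^(-t)(cos(3t)·(3,-1) + sin(3t)·(-1,0)), X_2 = e^(-t)(sin(3t)·(3,-1) - cos(3t)·(-1,0)).
General solution: K_1X_1 + K_2X_2.

u(t) = -K_1e^(-t)sin(3t) + 3K_1e^(-t)cos(3t) + 3K_2e^(-t)sin(3t) + K_2e^(-t)cos(3t), v(t) = -K_1e^(-t)cos(3t) - K_2e^(-t)sin(3t)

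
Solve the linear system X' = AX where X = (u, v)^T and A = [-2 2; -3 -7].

Coefficient matrix A = [[-2, 2], [-3, -7]].
Characteristic polynomial det(A - λI) = λ^2 + 9λ + 20 = 0.
Eigenvalues λ = -5, -4.
For λ=-5: (A-λI) row 1 is [3, 2], so an eigenvector is (-2, 3).
For λ=-4: (A-λI) row 1 is [2, 2], so an eigenvector is (-1, 1).
General solution: C_1e^(-5t)(-2,3) + C_2e^(-4t)(-1,1).

u(t) = -2C_1e^(-5t) - C_2e^(-4t), v(t) = 3C_1e^(-5t) + C_2e^(-4t)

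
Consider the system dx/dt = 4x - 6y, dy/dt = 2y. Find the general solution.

x(t) = -3K_1e^(2t) - K_2e^(4t), y(t) = -K_1e^(2t)

Coefficient matrix A = [[4, -6], [0, 2]].
Characteristic polynomial det(A - λI) = λ^2 - 6λ + 8 = 0.
Eigenvalues λ = 2, 4.
For λ=2: (A-λI) row 1 is [2, -6], so an eigenvector is (-3, -1).
For λ=4: (A-λI) row 1 is [0, -6], so an eigenvector is (-1, 0).
General solution: K_1e^(2t)(-3,-1) + K_2e^(4t)(-1,0).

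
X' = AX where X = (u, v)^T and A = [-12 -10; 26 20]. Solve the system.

u(t) = c_1e^(4t)sin(2t) - 2c_1e^(4t)cos(2t) - 2c_2e^(4t)sin(2t) - c_2e^(4t)cos(2t), v(t) = -2c_1e^(4t)sin(2t) + 3c_1e^(4t)cos(2t) + 3c_2e^(4t)sin(2t) + 2c_2e^(4t)cos(2t)

Coefficient matrix A = [[-12, -10], [26, 20]].
Characteristic polynomial det(A - λI) = λ^2 - 8λ + 20 = 0.
Eigenvalues λ = 4 ± 2i (complex conjugate pair).
For λ=4+2i: an eigenvector is (-2,3) - i(1,-2) = (-2 - i, 3 + 2i).
A real fundamental pair from Re and Im of e^((4+2i)t)v: X_1 = e^(4t)(cos(2t)·(-2,3) + sin(2t)·(1,-2)), X_2 = e^(4t)(sin(2t)·(-2,3) - cos(2t)·(1,-2)).
General solution: c_1X_1 + c_2X_2.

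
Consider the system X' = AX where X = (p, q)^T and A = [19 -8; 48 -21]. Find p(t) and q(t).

Coefficient matrix A = [[19, -8], [48, -21]].
Characteristic polynomial det(A - λI) = λ^2 + 2λ - 15 = 0.
Eigenvalues λ = 3, -5.
For λ=3: (A-λI) row 1 is [16, -8], so an eigenvector is (-1, -2).
For λ=-5: (A-λI) row 1 is [24, -8], so an eigenvector is (1, 3).
General solution: K_1e^(3t)(-1,-2) + K_2e^(-5t)(1,3).

p(t) = -K_1e^(3t) + K_2e^(-5t), q(t) = -2K_1e^(3t) + 3K_2e^(-5t)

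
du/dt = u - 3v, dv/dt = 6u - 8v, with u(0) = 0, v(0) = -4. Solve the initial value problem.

u(t) = 4e^(-2t) - 4e^(-5t), v(t) = 4e^(-2t) - 8e^(-5t)

Coefficient matrix A = [[1, -3], [6, -8]].
Characteristic polynomial det(A - λI) = λ^2 + 7λ + 10 = 0.
Eigenvalues λ = -2, -5.
For λ=-2: (A-λI) row 1 is [3, -3], so an eigenvector is (-1, -1).
For λ=-5: (A-λI) row 1 is [6, -3], so an eigenvector is (-1, -2).
General solution: K_1e^(-2t)(-1,-1) + K_2e^(-5t)(-1,-2).
Applying u(0)=0, v(0)=-4 gives K_1=-4, K_2=4.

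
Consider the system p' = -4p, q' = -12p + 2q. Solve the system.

Coefficient matrix A = [[-4, 0], [-12, 2]].
Characteristic polynomial det(A - λI) = λ^2 + 2λ - 8 = 0.
Eigenvalues λ = 2, -4.
For λ=2: (A-λI) row 1 is [-6, 0], so an eigenvector is (0, -1).
For λ=-4: (A-λI) row 2 is [-12, 6], so an eigenvector is (1, 2).
General solution: c_1e^(2t)(0,-1) + c_2e^(-4t)(1,2).

p(t) = c_2e^(-4t), q(t) = -c_1e^(2t) + 2c_2e^(-4t)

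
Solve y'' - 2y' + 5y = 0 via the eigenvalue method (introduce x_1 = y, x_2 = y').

y(t) = C_1e^(t)cos(2t) + C_2e^(t)sin(2t)

Let x_1 = y, x_2 = y'. Then x_1' = x_2 and x_2' = -5x_1 + 2x_2.
A = [[0,1],[-5,2]]; det(A-λI) = λ^2 - 2λ + 5.
Eigenvalues λ = 1 ± 2i.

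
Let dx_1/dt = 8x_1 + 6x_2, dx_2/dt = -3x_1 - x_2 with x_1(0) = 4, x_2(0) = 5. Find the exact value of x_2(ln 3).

A = [[8,6],[-3,-1]]; eigenvalues λ = 2, 5.
Eigenvectors: (-1,1) for λ=2, (-2,1) for λ=5.
From the initial condition, c_1 = 14, c_2 = -9.
x_2(ln 3) = (14)(3^2)(1) + (-9)(3^5)(1) = -2061.

-2061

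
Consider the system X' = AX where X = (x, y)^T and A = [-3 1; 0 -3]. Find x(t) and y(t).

Coefficient matrix A = [[-3, 1], [0, -3]].
Characteristic polynomial det(A - λI) = λ^2 + 6λ + 9 = 0.
Single eigenvalue λ = -3 with algebraic multiplicity 2.
Eigenvector v = (1,0); generalized eigenvector w with (A-λI)w=v is (-3,1).
General solution: e^(-3t)[C_1·v + C_2·(t·v + w)].

x(t) = C_1e^(-3t) + C_2te^(-3t) - 3C_2e^(-3t), y(t) = C_2e^(-3t)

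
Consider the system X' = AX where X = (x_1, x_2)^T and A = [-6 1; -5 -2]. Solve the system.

x_1(t) = -K_1e^(-4t)cos(t) - K_2e^(-4t)sin(t), x_2(t) = K_1e^(-4t)sin(t) - 2K_1e^(-4t)cos(t) - 2K_2e^(-4t)sin(t) - K_2e^(-4t)cos(t)

Coefficient matrix A = [[-6, 1], [-5, -2]].
Characteristic polynomial det(A - λI) = λ^2 + 8λ + 17 = 0.
Eigenvalues λ = -4 ± i (complex conjugate pair).
For λ=-4+i: an eigenvector is (-1,-2) - i(0,1) = (-1, -2 - i).
A real fundamental pair from Re and Im of e^((-4+i)t)v: X_1 = e^(-4t)(cos(t)·(-1,-2) + sin(t)·(0,1)), X_2 = e^(-4t)(sin(t)·(-1,-2) - cos(t)·(0,1)).
General solution: K_1X_1 + K_2X_2.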